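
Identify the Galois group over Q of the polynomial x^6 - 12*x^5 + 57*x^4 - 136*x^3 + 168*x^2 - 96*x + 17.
6T6: A_4 x C_2

The polynomial f is an irreducible sextic over Q, so G = Gal(f/Q) is one of the 16 transitive subgroups 6T1, ..., 6T16 of S_6. The discriminant of f is -419904, which is not a perfect square, so G is not contained in A_6. The transitive groups of degree 6 not contained in A_6 are: C_6 (6T1, order 6), S_3 (6T2, order 6), D_6 (6T3, order 12), C_3 x S_3 (6T5, order 18), A_4 x C_2 (6T6, order 24), S_4 (6T8, order 24), S_3 x S_3 (6T9, order 36), S_4 x C_2 (6T11, order 48), (S_3 x S_3) : C_2 (6T13, order 72), PGL(2,5) (6T14, order 120), S_6 (6T16, order 720). By Dedekind's theorem, for a prime p not dividing disc(f) the degrees of the irreducible factors of f mod p form the cycle type of an element of G. Factoring f modulo the 33 such primes p <= 149 (skipping 2, 3, which divide the discriminant), each new pattern first appears at: mod 5: f = (x^3 + 2x + 1)(x^3 + 3x^2 + 2), pattern 3+3; mod 7: f = (x^6 + 2x^5 + x^4 + 4x^3 + 2x + 3), pattern 6; mod 17: f = (x)(x + 13)(x^2 + 13x + 10)(x^2 + 13x + 16), pattern 2+2+1+1; mod 19: f = (x + 4)(x + 5)(x + 10)(x + 11)(x^2 + 15x + 10), pattern 2+1+1+1+1; mod 71: f = (x^2 + 67x + 44)(x^2 + 67x + 49)(x^2 + 67x + 58), pattern 2+2+2. No other pattern occurs in this range, so the set of observed cycle types is {3+3, 6, 2+2+1+1, 2+1+1+1+1, 2+2+2}. The candidates containing elements of all these cycle types are A_4 x C_2 (6T6) of order 24, S_4 x C_2 (6T11) of order 48, (S_3 x S_3) : C_2 (6T13) of order 72, S_6 (6T16) of order 720; the others are excluded. The observed types are precisely the cycle types that occur in A_4 x C_2 (6T6) (apart from the identity). Each of the other remaining candidates has further cycle types, and by the Chebotarev density theorem the matching factorization patterns would occur for a proportion of primes equal to their share of the group: S_4 x C_2 (6T11) additionally contains elements of type 4+2, 4+1+1 (12 of its 48 elements, about 25% of primes); (S_3 x S_3) : C_2 (6T13) additionally contains elements of type 4+2, 3+2+1, 3+1+1+1 (34 of its 72 elements, about 47% of primes); S_6 (6T16) additionally contains elements of type 5+1, 4+2, 4+1+1, 3+2+1, 3+1+1+1 (484 of its 720 elements, about 67% of primes). None of the 33 primes tested shows any such pattern (for each of these groups the chance of that is below 10^-4), which rules them out. Hence G = A_4 x C_2 (6T6), of order 24.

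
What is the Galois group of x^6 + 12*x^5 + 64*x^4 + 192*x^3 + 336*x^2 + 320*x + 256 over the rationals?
The polynomial f is an irreducible sextic over Q, so G = Gal(f/Q) is one of the 16 transitive subgroups 6T1, ..., 6T16 of S_6. The discriminant of f is -1849378557919232, which is not a perfect square, so G is not contained in A_6. The transitive groups of degree 6 not contained in A_6 are: C_6 (6T1, order 6), S_3 (6T2, order 6), D_6 (6T3, order 12), C_3 x S_3 (6T5, order 18), A_4 x C_2 (6T6, order 24), S_4 (6T8, order 24), S_3 x S_3 (6T9, order 36), S_4 x C_2 (6T11, order 48), (S_3 x S_3) : C_2 (6T13, order 72), PGL(2,5) (6T14, order 120), S_6 (6T16, order 720). By Dedekind's theorem, for a prime p not dividing disc(f) the degrees of the irreducible factors of f mod p form the cycle type of an element of G. Factoring f modulo the 29 such primes p <= 127 (skipping 2, 29, which divide the discriminant), each new pattern first appears at: mod 3: f = (x^3 + x^2 + 2x + 1)(x^3 + 2x^2 + 1), pattern 3+3; mod 5: f = (x^6 + 2x^5 + 4x^4 + 2x^3 + x^2 + 1), pattern 6; mod 7: f = (x + 1)(x + 3)(x^4 + x^3 + x^2 + 3x + 6), pattern 4+1+1; mod 17: f = (x + 9)(x + 12)(x^2 + 5)(x^2 + 8x + 4), pattern 2+2+1+1; mod 23: f = (x^2 + x + 8)(x^2 + 4x + 20)(x^2 + 7x + 20), pattern 2+2+2; mod 67: f = (x^2 + 4x + 60)(x^4 + 8x^3 + 39x^2 + 25x + 40), pattern 4+2; mod 127: f = (x + 9)(x + 49)(x + 82)(x + 122)(x^2 + 4x + 107), pattern 2+1+1+1+1. No other pattern occurs in this range, so the set of observed cycle types is {3+3, 6, 4+1+1, 2+2+1+1, 2+2+2, 4+2, 2+1+1+1+1}. The candidates containing elements of all these cycle types are S_4 x C_2 (6T11) of order 48, S_6 (6T16) of order 720; the others are excluded. The observed types are precisely the cycle types that occur in S_4 x C_2 (6T11) (apart from the identity). Each of the other remaining candidates has further cycle types, and by the Chebotarev density theorem the matching factorization patterns would occur for a proportion of primes equal to their share of the group: S_6 (6T16) additionally contains elements of type 5+1, 3+2+1, 3+1+1+1 (304 of its 720 elements, about 42% of primes). None of the 29 primes tested shows any such pattern (for each of these groups the chance of that is below 10^-4), which rules them out. Hence G = S_4 x C_2 (6T11), of order 48.

S_4 x C_2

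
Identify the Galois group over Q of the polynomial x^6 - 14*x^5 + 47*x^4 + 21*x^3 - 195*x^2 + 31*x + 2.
PSL(2,5), A_5 acting on 6 points

The polynomial f is an irreducible sextic over Q, so G = Gal(f/Q) is one of the 16 transitive subgroups 6T1, ..., 6T16 of S_6. The discriminant of f is 8413926734596681 = 91727459^2, a perfect square, so G is contained in A_6. The transitive groups of degree 6 contained in A_6 are: A_4 (6T4, order 12), S_4 (6T7, order 24), (C_3 x C_3) : C_4 (6T10, order 36), PSL(2,5) (6T12, order 60), A_6 (6T15, order 360). By Dedekind's theorem, for a prime p not dividing disc(f) the degrees of the irreducible factors of f mod p form the cycle type of an element of G. Factoring f modulo the 21 such primes p <= 79 (skipping 19, which divides the discriminant), each new pattern first appears at: mod 2: f = (x)(x^5 + x^3 + x^2 + x + 1), pattern 5+1; mod 7: f = (x^3 + 3x^2 + 3x + 5)(x^3 + 4x^2 + 4x + 6), pattern 3+3; mod 61: f = (x + 1)(x + 22)(x^2 + 8x + 48)(x^2 + 16x + 29), pattern 2+2+1+1. No other pattern occurs in this range, so the set of observed cycle types is {5+1, 3+3, 2+2+1+1}. The candidates containing elements of all these cycle types are PSL(2,5) (6T12) of order 60, A_6 (6T15) of order 360; the others are excluded. The observed types are precisely the cycle types that occur in PSL(2,5) (6T12) (apart from the identity). Each of the other remaining candidates has further cycle types, and by the Chebotarev density theorem the matching factorization patterns would occur for a proportion of primes equal to their share of the group: A_6 (6T15) additionally contains elements of type 4+2, 3+1+1+1 (130 of its 360 elements, about 36% of primes). None of the 21 primes tested shows any such pattern (for each of these groups the chance of that is below 10^-4), which rules them out. Hence G = PSL(2,5) (6T12), of order 60.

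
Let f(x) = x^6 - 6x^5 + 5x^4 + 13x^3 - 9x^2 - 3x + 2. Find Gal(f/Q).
PSL(2,5) (order 60)

The polynomial f is an irreducible sextic over Q, so G = Gal(f/Q) is one of the 16 transitive subgroups 6T1, ..., 6T16 of S_6. The discriminant of f is 30991489 = 5567^2, a perfect square, so G is contained in A_6. The transitive groups of degree 6 contained in A_6 are: A_4 (6T4, order 12), S_4 (6T7, order 24), (C_3 x C_3) : C_4 (6T10, order 36), PSL(2,5) (6T12, order 60), A_6 (6T15, order 360). By Dedekind's theorem, for a prime p not dividing disc(f) the degrees of the irreducible factors of f mod p form the cycle type of an element of G. Factoring f modulo the 21 such primes p <= 79 (skipping 19, which divides the discriminant), each new pattern first appears at: mod 2: f = (x)(x^5 + x^3 + x^2 + x + 1), pattern 5+1; mod 7: f = (x^3 + 2x^2 + 4x + 5)(x^3 + 6x^2 + 3x + 6), pattern 3+3; mod 61: f = (x + 36)(x + 58)(x^2 + 9x + 38)(x^2 + 13x + 25), pattern 2+2+1+1. No other pattern occurs in this range, so the set of observed cycle types is {5+1, 3+3, 2+2+1+1}. The candidates containing elements of all these cycle types are PSL(2,5) (6T12) of order 60, A_6 (6T15) of order 360; the others are excluded. The observed types are precisely the cycle types that occur in PSL(2,5) (6T12) (apart from the identity). Each of the other remaining candidates has further cycle types, and by the Chebotarev density theorem the matching factorization patterns would occur for a proportion of primes equal to their share of the group: A_6 (6T15) additionally contains elements of type 4+2, 3+1+1+1 (130 of its 360 elements, about 36% of primes). None of the 21 primes tested shows any such pattern (for each of these groups the chance of that is below 10^-4), which rules them out. Hence G = PSL(2,5) (6T12), of order 60.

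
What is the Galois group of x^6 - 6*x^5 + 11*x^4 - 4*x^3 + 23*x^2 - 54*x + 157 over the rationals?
S_4, S_4(6c), the S_4-action on 6 points not in A_6

The polynomial f is an irreducible sextic over Q, so G = Gal(f/Q) is one of the 16 transitive subgroups 6T1, ..., 6T16 of S_6. The discriminant of f is -5497558138880000, which is not a perfect square, so G is not contained in A_6. The transitive groups of degree 6 not contained in A_6 are: C_6 (6T1, order 6), S_3 (6T2, order 6), D_6 (6T3, order 12), C_3 x S_3 (6T5, order 18), A_4 x C_2 (6T6, order 24), S_4 (6T8, order 24), S_3 x S_3 (6T9, order 36), S_4 x C_2 (6T11, order 48), (S_3 x S_3) : C_2 (6T13, order 72), PGL(2,5) (6T14, order 120), S_6 (6T16, order 720). By Dedekind's theorem, for a prime p not dividing disc(f) the degrees of the irreducible factors of f mod p form the cycle type of an element of G. Factoring f modulo the 22 such primes p <= 89 (skipping 2, 5, which divide the discriminant), each new pattern first appears at: mod 3: f = (x^3 + x^2 + x + 2)(x^3 + 2x^2 + 2x + 2), pattern 3+3; mod 7: f = (x^2 + 2)(x^2 + 3x + 6)(x^2 + 5x + 2), pattern 2+2+2; mod 13: f = (x + 4)(x + 7)(x^4 + 9x^3 + x^2 + 6x + 7), pattern 4+1+1; mod 43: f = (x + 18)(x + 23)(x^2 + 41x + 17)(x^2 + 41x + 41), pattern 2+2+1+1. No other pattern occurs in this range, so the set of observed cycle types is {3+3, 2+2+2, 4+1+1, 2+2+1+1}. The candidates containing elements of all these cycle types are S_4 (6T8) of order 24, S_4 x C_2 (6T11) of order 48, PGL(2,5) (6T14) of order 120, S_6 (6T16) of order 720; the others are excluded. The observed types are precisely the cycle types that occur in S_4 (6T8) (apart from the identity). Each of the other remaining candidates has further cycle types, and by the Chebotarev density theorem the matching factorization patterns would occur for a proportion of primes equal to their share of the group: S_4 x C_2 (6T11) additionally contains elements of type 6, 4+2, 2+1+1+1+1 (17 of its 48 elements, about 35% of primes); PGL(2,5) (6T14) additionally contains elements of type 6, 5+1 (44 of its 120 elements, about 37% of primes); S_6 (6T16) additionally contains elements of type 6, 5+1, 4+2, 3+2+1, 3+1+1+1, 2+1+1+1+1 (529 of its 720 elements, about 73% of primes). None of the 22 primes tested shows any such pattern (for each of these groups the chance of that is below 10^-4), which rules them out. Hence G = S_4 (6T8), of order 24.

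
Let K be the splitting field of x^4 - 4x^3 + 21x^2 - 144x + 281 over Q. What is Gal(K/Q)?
4T1: C_4

The polynomial is an irreducible quartic over Q and its discriminant is 321602000, which is not a perfect square, so the Galois group is not contained in A_4. The resolvent cubic y^3 - 21*y^2 - 548*y - 1628 has exactly one rational root, so the Galois group is C_4 or D_4. The quartic becomes reducible over Q(sqrt(disc)), so the group is C_4.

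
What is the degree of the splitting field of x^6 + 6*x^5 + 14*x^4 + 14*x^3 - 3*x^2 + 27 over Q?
24

The degree of the splitting field over Q equals the order of the Galois group, so first determine the group. The polynomial f is an irreducible sextic over Q, so G = Gal(f/Q) is one of the 16 transitive subgroups 6T1, ..., 6T16 of S_6. The discriminant of f is 154034270784 = 392472^2, a perfect square, so G is contained in A_6. The transitive groups of degree 6 contained in A_6 are: A_4 (6T4, order 12), S_4 (6T7, order 24), (C_3 x C_3) : C_4 (6T10, order 36), PSL(2,5) (6T12, order 60), A_6 (6T15, order 360). By Dedekind's theorem, for a prime p not dividing disc(f) the degrees of the irreducible factors of f mod p form the cycle type of an element of G. Factoring f modulo the 79 such primes p <= 431 (skipping 2, 3, 23, 79, which divide the discriminant), each new pattern first appears at: mod 5: f = (x^2 + x + 2)(x^4 + 2x^2 + 2x + 1), pattern 4+2; mod 13: f = (x^3 + x^2 + 11x + 8)(x^3 + 5x^2 + 11x + 5), pattern 3+3; mod 19: f = (x + 1)(x + 13)(x^2 + 4x + 13)(x^2 + 7x + 15), pattern 2+2+1+1; mod 223: f = (x + 82)(x + 100)(x + 134)(x + 174)(x + 191)(x + 217), pattern 1+1+1+1+1+1. No other pattern occurs in this range, so the set of observed cycle types is {4+2, 3+3, 2+2+1+1, 1+1+1+1+1+1}. The candidates containing elements of all these cycle types are S_4 (6T7) of order 24, (C_3 x C_3) : C_4 (6T10) of order 36, A_6 (6T15) of order 360; the others are excluded. The observed types are precisely the cycle types that occur in S_4 (6T7). Each of the other remaining candidates has further cycle types, and by the Chebotarev density theorem the matching factorization patterns would occur for a proportion of primes equal to their share of the group: (C_3 x C_3) : C_4 (6T10) additionally contains elements of type 3+1+1+1 (4 of its 36 elements, about 11% of primes); A_6 (6T15) additionally contains elements of type 5+1, 3+1+1+1 (184 of its 360 elements, about 51% of primes). None of the 79 primes tested shows any such pattern (for each of these groups the chance of that is below 10^-4), which rules them out. Hence G = S_4 (6T7), of order 24. The Galois group S_4 (6T7) has order 24, so the splitting field has degree 24 over Q.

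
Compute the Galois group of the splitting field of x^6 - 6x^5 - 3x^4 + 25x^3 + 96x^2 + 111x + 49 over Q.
The polynomial f is an irreducible sextic over Q, so G = Gal(f/Q) is one of the 16 transitive subgroups 6T1, ..., 6T16 of S_6. The discriminant of f is -152796047606667, which is not a perfect square, so G is not contained in A_6. The transitive groups of degree 6 not contained in A_6 are: C_6 (6T1, order 6), S_3 (6T2, order 6), D_6 (6T3, order 12), C_3 x S_3 (6T5, order 18), A_4 x C_2 (6T6, order 24), S_4 (6T8, order 24), S_3 x S_3 (6T9, order 36), S_4 x C_2 (6T11, order 48), (S_3 x S_3) : C_2 (6T13, order 72), PGL(2,5) (6T14, order 120), S_6 (6T16, order 720). By Dedekind's theorem, for a prime p not dividing disc(f) the degrees of the irreducible factors of f mod p form the cycle type of an element of G. Factoring f modulo the 33 such primes p <= 149 (skipping 3, 43, which divide the discriminant), each new pattern first appears at: mod 2: f = (x^6 + x^4 + x^3 + x + 1), pattern 6; mod 7: f = (x)(x + 5)(x + 6)(x^3 + 4x^2 + 3), pattern 3+1+1+1; mod 17: f = (x^2 + 4x + 16)(x^2 + 11x + 16)(x^2 + 13x + 15), pattern 2+2+2; mod 19: f = (x^3 + 16x^2 + x + 13)(x^3 + 16x^2 + 6x + 14), pattern 3+3; mod 73: f = (x + 2)(x + 19)(x + 35)(x + 38)(x + 49)(x + 70), pattern 1+1+1+1+1+1. No other pattern occurs in this range, so the set of observed cycle types is {6, 3+1+1+1, 2+2+2, 3+3, 1+1+1+1+1+1}. The candidates containing elements of all these cycle types are C_3 x S_3 (6T5) of order 18, S_3 x S_3 (6T9) of order 36, (S_3 x S_3) : C_2 (6T13) of order 72, S_6 (6T16) of order 720; the others are excluded. The observed types are precisely the cycle types that occur in C_3 x S_3 (6T5). Each of the other remaining candidates has further cycle types, and by the Chebotarev density theorem the matching factorization patterns would occur for a proportion of primes equal to their share of the group: S_3 x S_3 (6T9) additionally contains elements of type 2+2+1+1 (9 of its 36 elements, about 25% of primes); (S_3 x S_3) : C_2 (6T13) additionally contains elements of type 4+2, 3+2+1, 2+2+1+1, 2+1+1+1+1 (45 of its 72 elements, about 62% of primes); S_6 (6T16) additionally contains elements of type 5+1, 4+2, 4+1+1, 3+2+1, 2+2+1+1, 2+1+1+1+1 (504 of its 720 elements, about 70% of primes). None of the 33 primes tested shows any such pattern (for each of these groups the chance of that is below 10^-4), which rules them out. Hence G = C_3 x S_3 (6T5), of order 18.

C_3 x S_3 (also written G18)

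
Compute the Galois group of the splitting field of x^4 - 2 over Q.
D_4, the dihedral group of order 8

The polynomial is an irreducible quartic over Q and its discriminant is -2048, which is not a perfect square, so the Galois group is not contained in A_4. The resolvent cubic y^3 + 8*y has exactly one rational root, so the Galois group is C_4 or D_4. The quartic remains irreducible over Q(sqrt(disc)), so the group is D_4.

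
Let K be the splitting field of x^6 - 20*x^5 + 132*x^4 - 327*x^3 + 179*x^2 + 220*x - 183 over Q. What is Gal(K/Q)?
The polynomial f is an irreducible sextic over Q, so G = Gal(f/Q) is one of the 16 transitive subgroups 6T1, ..., 6T16 of S_6. The discriminant of f is 8413926734596681 = 91727459^2, a perfect square, so G is contained in A_6. The transitive groups of degree 6 contained in A_6 are: A_4 (6T4, order 12), S_4 (6T7, order 24), (C_3 x C_3) : C_4 (6T10, order 36), PSL(2,5) (6T12, order 60), A_6 (6T15, order 360). By Dedekind's theorem, for a prime p not dividing disc(f) the degrees of the irreducible factors of f mod p form the cycle type of an element of G. Factoring f modulo the 21 such primes p <= 79 (skipping 19, which divides the discriminant), each new pattern first appears at: mod 2: f = (x + 1)(x^5 + x^4 + x^3 + x + 1), pattern 5+1; mod 7: f = (x^3 + 4)(x^3 + x^2 + 6x + 5), pattern 3+3; mod 61: f = (x)(x + 21)(x^2 + 6x + 41)(x^2 + 14x + 14), pattern 2+2+1+1. No other pattern occurs in this range, so the set of observed cycle types is {5+1, 3+3, 2+2+1+1}. The candidates containing elements of all these cycle types are PSL(2,5) (6T12) of order 60, A_6 (6T15) of order 360; the others are excluded. The observed types are precisely the cycle types that occur in PSL(2,5) (6T12) (apart from the identity). Each of the other remaining candidates has further cycle types, and by the Chebotarev density theorem the matching factorization patterns would occur for a proportion of primes equal to their share of the group: A_6 (6T15) additionally contains elements of type 4+2, 3+1+1+1 (130 of its 360 elements, about 36% of primes). None of the 21 primes tested shows any such pattern (for each of these groups the chance of that is below 10^-4), which rules them out. Hence G = PSL(2,5) (6T12), of order 60.

6T12: PSL(2,5)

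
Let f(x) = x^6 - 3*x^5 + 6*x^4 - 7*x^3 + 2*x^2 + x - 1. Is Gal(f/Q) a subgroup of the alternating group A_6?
The polynomial is irreducible of degree 6 over Q. Its discriminant is 810448, which is not a perfect square. A Galois group lies in the alternating group exactly when the discriminant is a square in Q, so the Galois group (S_4) is not contained in A_6.

No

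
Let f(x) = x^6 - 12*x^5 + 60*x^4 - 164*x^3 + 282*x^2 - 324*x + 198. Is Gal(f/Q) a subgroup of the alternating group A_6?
The polynomial is irreducible of degree 6 over Q. Its discriminant is -37744330752, which is not a perfect square. A Galois group lies in the alternating group exactly when the discriminant is a square in Q, so the Galois group (D_6) is not contained in A_6.

No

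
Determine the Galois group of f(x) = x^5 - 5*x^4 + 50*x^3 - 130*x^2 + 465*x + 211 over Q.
A_5

The polynomial f is an irreducible quintic over Q, so G = Gal(f/Q) is a transitive subgroup of S_5: one of C_5 (5T1, order 5), D_5 (5T2, order 10), F_20 (5T3, order 20), A_5 (5T4, order 60) or S_5 (5T5, order 120). The discriminant of f is 673506304000000 = 25952000^2, a perfect square, so G is contained in A_5. The transitive groups of degree 5 contained in A_5 are: C_5 (5T1, order 5), D_5 (5T2, order 10), A_5 (5T4, order 60). By Dedekind's theorem, for a prime p not dividing disc(f) the degrees of the irreducible factors of f mod p form the cycle type of an element of G. Factoring f modulo the 2 such primes p <= 7 (skipping 2, 5, which divide the discriminant), each new pattern first appears at: mod 3: f = (x^5 + x^4 + 2x^3 + 2x^2 + 1), pattern 5; mod 7: f = (x + 4)(x + 5)(x^3 + 2x + 6), pattern 3+1+1. No other pattern occurs in this range, so the set of observed cycle types is {5, 3+1+1}. Among the candidates above, the only group containing elements of all these cycle types is A_5 (5T4) — each of C_5 (5T1), D_5 (5T2) lacks at least one of them. Hence G = A_5 (5T4), of order 60.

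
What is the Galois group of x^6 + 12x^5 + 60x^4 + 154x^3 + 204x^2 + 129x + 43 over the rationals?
6T13: (S_3 x S_3) : C_2

The polynomial f is an irreducible sextic over Q, so G = Gal(f/Q) is one of the 16 transitive subgroups 6T1, ..., 6T16 of S_6. The discriminant of f is -6604217307, which is not a perfect square, so G is not contained in A_6. The transitive groups of degree 6 not contained in A_6 are: C_6 (6T1, order 6), S_3 (6T2, order 6), D_6 (6T3, order 12), C_3 x S_3 (6T5, order 18), A_4 x C_2 (6T6, order 24), S_4 (6T8, order 24), S_3 x S_3 (6T9, order 36), S_4 x C_2 (6T11, order 48), (S_3 x S_3) : C_2 (6T13, order 72), PGL(2,5) (6T14, order 120), S_6 (6T16, order 720). By Dedekind's theorem, for a prime p not dividing disc(f) the degrees of the irreducible factors of f mod p form the cycle type of an element of G. Factoring f modulo the 28 such primes p <= 127 (skipping 3, 17, 43, which divide the discriminant), each new pattern first appears at: mod 2: f = (x^6 + x + 1), pattern 6; mod 7: f = (x + 3)(x^2 + x + 6)(x^3 + x^2 + 5x + 2), pattern 3+2+1; mod 11: f = (x^2 + 4x + 8)(x^4 + 8x^3 + 9x^2 + 10x + 4), pattern 4+2; mod 13: f = (x + 1)(x + 11)(x^2 + x + 8)(x^2 + 12x + 3), pattern 2+2+1+1; mod 61: f = (x + 6)(x + 16)(x + 18)(x + 41)(x^2 + 53x + 40), pattern 2+1+1+1+1; mod 97: f = (x + 5)(x + 49)(x + 75)(x^3 + 77x^2 + 91x + 68), pattern 3+1+1+1; mod 113: f = (x^2 + 96)(x^2 + x + 97)(x^2 + 11x + 82), pattern 2+2+2; mod 127: f = (x^3 + 45x^2 + 108x + 114)(x^3 + 94x^2 + 40x + 26), pattern 3+3. No other pattern occurs in this range, so the set of observed cycle types is {6, 3+2+1, 4+2, 2+2+1+1, 2+1+1+1+1, 3+1+1+1, 2+2+2, 3+3}. The candidates containing elements of all these cycle types are (S_3 x S_3) : C_2 (6T13) of order 72, S_6 (6T16) of order 720; the others are excluded. The observed types are precisely the cycle types that occur in (S_3 x S_3) : C_2 (6T13) (apart from the identity). Each of the other remaining candidates has further cycle types, and by the Chebotarev density theorem the matching factorization patterns would occur for a proportion of primes equal to their share of the group: S_6 (6T16) additionally contains elements of type 5+1, 4+1+1 (234 of its 720 elements, about 32% of primes). None of the 28 primes tested shows any such pattern (for each of these groups the chance of that is below 10^-4), which rules them out. Hence G = (S_3 x S_3) : C_2 (6T13), of order 72.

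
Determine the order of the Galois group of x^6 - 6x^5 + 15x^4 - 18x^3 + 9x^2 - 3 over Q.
The degree of the splitting field over Q equals the order of the Galois group, so first determine the group. The polynomial f is an irreducible sextic over Q, so G = Gal(f/Q) is one of the 16 transitive subgroups 6T1, ..., 6T16 of S_6. The discriminant of f is 5038848, which is not a perfect square, so G is not contained in A_6. The transitive groups of degree 6 not contained in A_6 are: C_6 (6T1, order 6), S_3 (6T2, order 6), D_6 (6T3, order 12), C_3 x S_3 (6T5, order 18), A_4 x C_2 (6T6, order 24), S_4 (6T8, order 24), S_3 x S_3 (6T9, order 36), S_4 x C_2 (6T11, order 48), (S_3 x S_3) : C_2 (6T13, order 72), PGL(2,5) (6T14, order 120), S_6 (6T16, order 720). By Dedekind's theorem, for a prime p not dividing disc(f) the degrees of the irreducible factors of f mod p form the cycle type of an element of G. Factoring f modulo the 23 such primes p <= 97 (skipping 2, 3, which divide the discriminant), each new pattern first appears at: mod 5: f = (x^6 + 4x^5 + 2x^3 + 4x^2 + 2), pattern 6; mod 11: f = (x + 5)(x + 7)(x^2 + x + 7)(x^2 + 3x + 10), pattern 2+2+1+1; mod 13: f = (x + 6)(x + 7)(x + 10)(x^3 + 10x^2 + 3x + 9), pattern 3+1+1+1; mod 31: f = (x^2 + 15x + 11)(x^2 + 20x + 21)(x^2 + 21x + 2), pattern 2+2+2; mod 97: f = (x^3 + 94x^2 + 3x + 10)(x^3 + 94x^2 + 3x + 87), pattern 3+3. No other pattern occurs in this range, so the set of observed cycle types is {6, 2+2+1+1, 3+1+1+1, 2+2+2, 3+3}. The candidates containing elements of all these cycle types are S_3 x S_3 (6T9) of order 36, (S_3 x S_3) : C_2 (6T13) of order 72, S_6 (6T16) of order 720; the others are excluded. The observed types are precisely the cycle types that occur in S_3 x S_3 (6T9) (apart from the identity). Each of the other remaining candidates has further cycle types, and by the Chebotarev density theorem the matching factorization patterns would occur for a proportion of primes equal to their share of the group: (S_3 x S_3) : C_2 (6T13) additionally contains elements of type 4+2, 3+2+1, 2+1+1+1+1 (36 of its 72 elements, about 50% of primes); S_6 (6T16) additionally contains elements of type 5+1, 4+2, 4+1+1, 3+2+1, 2+1+1+1+1 (459 of its 720 elements, about 64% of primes). None of the 23 primes tested shows any such pattern (for each of these groups the chance of that is below 10^-4), which rules them out. Hence G = S_3 x S_3 (6T9), of order 36. The Galois group S_3 x S_3 (6T9) has order 36, so the splitting field has degree 36 over Q.

36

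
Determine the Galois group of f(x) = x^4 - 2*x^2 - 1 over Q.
D_4

The polynomial is an irreducible quartic over Q and its discriminant is -1024, which is not a perfect square, so the Galois group is not contained in A_4. The resolvent cubic y^3 + 2*y^2 + 4*y + 8 has exactly one rational root, so the Galois group is C_4 or D_4. The quartic remains irreducible over Q(sqrt(disc)), so the group is D_4.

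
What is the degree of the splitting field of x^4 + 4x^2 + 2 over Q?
The degree of the splitting field over Q equals the order of the Galois group, so first determine the group. The polynomial is an irreducible quartic over Q and its discriminant is 2048, which is not a perfect square, so the Galois group is not contained in A_4. The resolvent cubic y^3 - 4*y^2 - 8*y + 32 has exactly one rational root, so the Galois group is C_4 or D_4. The quartic becomes reducible over Q(sqrt(disc)), so the group is C_4. The Galois group C_4 (4T1) has order 4, so the splitting field has degree 4 over Q.

4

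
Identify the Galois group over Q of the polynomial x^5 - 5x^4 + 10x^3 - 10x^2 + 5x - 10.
F_20

The polynomial f is an irreducible quintic over Q, so G = Gal(f/Q) is a transitive subgroup of S_5: one of C_5 (5T1, order 5), D_5 (5T2, order 10), F_20 (5T3, order 20), A_5 (5T4, order 60) or S_5 (5T5, order 120). The discriminant of f is 20503125, which is not a perfect square, so G is not contained in A_5. The transitive groups of degree 5 not contained in A_5 are: F_20 (5T3, order 20), S_5 (5T5, order 120). By Dedekind's theorem, for a prime p not dividing disc(f) the degrees of the irreducible factors of f mod p form the cycle type of an element of G. Factoring f modulo the 18 such primes p <= 71 (skipping 3, 5, which divide the discriminant), each new pattern first appears at: mod 2: f = (x)(x^4 + x^3 + 1), pattern 4+1; mod 11: f = (x^5 + 6x^4 + 10x^3 + x^2 + 5x + 1), pattern 5; mod 19: f = (x + 13)(x^2 + 4x + 1)(x^2 + 16x + 8), pattern 2+2+1; mod 41: f = (x + 1)(x + 19)(x + 31)(x + 32)(x + 35), pattern 1+1+1+1+1. No other pattern occurs in this range, so the set of observed cycle types is {4+1, 5, 2+2+1, 1+1+1+1+1}. The candidates containing elements of all these cycle types are F_20 (5T3) of order 20, S_5 (5T5) of order 120; the others are excluded. The observed types are precisely the cycle types that occur in F_20 (5T3). Each of the other remaining candidates has further cycle types, and by the Chebotarev density theorem the matching factorization patterns would occur for a proportion of primes equal to their share of the group: S_5 (5T5) additionally contains elements of type 3+2, 3+1+1, 2+1+1+1 (50 of its 120 elements, about 42% of primes). None of the 18 primes tested shows any such pattern (for each of these groups the chance of that is below 10^-4), which rules them out. Hence G = F_20 (5T3), of order 20.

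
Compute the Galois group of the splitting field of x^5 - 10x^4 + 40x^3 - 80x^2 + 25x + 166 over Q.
The polynomial f is an irreducible quintic over Q, so G = Gal(f/Q) is a transitive subgroup of S_5: one of C_5 (5T1, order 5), D_5 (5T2, order 10), F_20 (5T3, order 20), A_5 (5T4, order 60) or S_5 (5T5, order 120). The discriminant of f is 58564000000 = 242000^2, a perfect square, so G is contained in A_5. The transitive groups of degree 5 contained in A_5 are: C_5 (5T1, order 5), D_5 (5T2, order 10), A_5 (5T4, order 60). By Dedekind's theorem, for a prime p not dividing disc(f) the degrees of the irreducible factors of f mod p form the cycle type of an element of G. Factoring f modulo the 3 such primes p <= 13 (skipping 2, 5, 11, which divide the discriminant), each new pattern first appears at: mod 3: f = (x^5 + 2x^4 + x^3 + x^2 + x + 1), pattern 5; mod 13: f = (x + 4)(x + 6)(x^3 + 6x^2 + 8x + 8), pattern 3+1+1. No other pattern occurs in this range, so the set of observed cycle types is {5, 3+1+1}. Among the candidates above, the only group containing elements of all these cycle types is A_5 (5T4) — each of C_5 (5T1), D_5 (5T2) lacks at least one of them. Hence G = A_5 (5T4), of order 60.

A_5 (also written A5)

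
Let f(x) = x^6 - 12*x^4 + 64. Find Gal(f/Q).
The polynomial f is an irreducible sextic over Q, so G = Gal(f/Q) is one of the 16 transitive subgroups 6T1, ..., 6T16 of S_6. The discriminant of f is -450868486864896, which is not a perfect square, so G is not contained in A_6. The transitive groups of degree 6 not contained in A_6 are: C_6 (6T1, order 6), S_3 (6T2, order 6), D_6 (6T3, order 12), C_3 x S_3 (6T5, order 18), A_4 x C_2 (6T6, order 24), S_4 (6T8, order 24), S_3 x S_3 (6T9, order 36), S_4 x C_2 (6T11, order 48), (S_3 x S_3) : C_2 (6T13, order 72), PGL(2,5) (6T14, order 120), S_6 (6T16, order 720). By Dedekind's theorem, for a prime p not dividing disc(f) the degrees of the irreducible factors of f mod p form the cycle type of an element of G. Factoring f modulo the 33 such primes p <= 149 (skipping 2, 3, which divide the discriminant), each new pattern first appears at: mod 5: f = (x^3 + 2x^2 + x + 4)(x^3 + 3x^2 + x + 1), pattern 3+3; mod 7: f = (x^6 + 2x^4 + 1), pattern 6; mod 17: f = (x + 4)(x + 13)(x^2 + 7)(x^2 + 14), pattern 2+2+1+1; mod 19: f = (x + 5)(x + 7)(x + 12)(x + 14)(x^2 + 5), pattern 2+1+1+1+1; mod 71: f = (x^2 + 3)(x^2 + 18)(x^2 + 38), pattern 2+2+2. No other pattern occurs in this range, so the set of observed cycle types is {3+3, 6, 2+2+1+1, 2+1+1+1+1, 2+2+2}. The candidates containing elements of all these cycle types are A_4 x C_2 (6T6) of order 24, S_4 x C_2 (6T11) of order 48, (S_3 x S_3) : C_2 (6T13) of order 72, S_6 (6T16) of order 720; the others are excluded. The observed types are precisely the cycle types that occur in A_4 x C_2 (6T6) (apart from the identity). Each of the other remaining candidates has further cycle types, and by the Chebotarev density theorem the matching factorization patterns would occur for a proportion of primes equal to their share of the group: S_4 x C_2 (6T11) additionally contains elements of type 4+2, 4+1+1 (12 of its 48 elements, about 25% of primes); (S_3 x S_3) : C_2 (6T13) additionally contains elements of type 4+2, 3+2+1, 3+1+1+1 (34 of its 72 elements, about 47% of primes); S_6 (6T16) additionally contains elements of type 5+1, 4+2, 4+1+1, 3+2+1, 3+1+1+1 (484 of its 720 elements, about 67% of primes). None of the 33 primes tested shows any such pattern (for each of these groups the chance of that is below 10^-4), which rules them out. Hence G = A_4 x C_2 (6T6), of order 24.

A_4 x C_2 (also written A4xC2)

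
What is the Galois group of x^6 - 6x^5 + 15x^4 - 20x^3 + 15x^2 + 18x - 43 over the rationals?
The polynomial f is an irreducible sextic over Q, so G = Gal(f/Q) is one of the 16 transitive subgroups 6T1, ..., 6T16 of S_6. The discriminant of f is 746496000000 = 864000^2, a perfect square, so G is contained in A_6. The transitive groups of degree 6 contained in A_6 are: A_4 (6T4, order 12), S_4 (6T7, order 24), (C_3 x C_3) : C_4 (6T10, order 36), PSL(2,5) (6T12, order 60), A_6 (6T15, order 360). By Dedekind's theorem, for a prime p not dividing disc(f) the degrees of the irreducible factors of f mod p form the cycle type of an element of G. Factoring f modulo the 6 such primes p <= 23 (skipping 2, 3, 5, which divide the discriminant), each new pattern first appears at: mod 7: f = (x + 2)(x^5 + 6x^4 + 3x^3 + 2x^2 + 4x + 3), pattern 5+1; mod 23: f = (x + 6)(x + 11)(x + 20)(x^3 + 3x^2 + 4x + 8), pattern 3+1+1+1. No other pattern occurs in this range, so the set of observed cycle types is {5+1, 3+1+1+1}. Among the candidates above, the only group containing elements of all these cycle types is A_6 (6T15) — each of A_4 (6T4), S_4 (6T7), (C_3 x C_3) : C_4 (6T10), PSL(2,5) (6T12) lacks at least one of them. Hence G = A_6 (6T15), of order 360.

6T15: A_6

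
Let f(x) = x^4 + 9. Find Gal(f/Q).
V_4 (also written V4)

The polynomial is an irreducible quartic over Q and its discriminant is 186624 = 432^2, a perfect square, so the Galois group is contained in A_4. The resolvent cubic y^3 - 36*y splits completely over Q, which gives the Klein four-group V_4.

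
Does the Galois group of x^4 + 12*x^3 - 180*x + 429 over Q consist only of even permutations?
The polynomial is irreducible of degree 4 over Q. Its discriminant is -6543790848, which is not a perfect square. A Galois group lies in the alternating group exactly when the discriminant is a square in Q, so the Galois group (D_4) is not contained in A_4.

No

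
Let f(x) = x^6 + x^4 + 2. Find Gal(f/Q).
The polynomial f is an irreducible sextic over Q, so G = Gal(f/Q) is one of the 16 transitive subgroups 6T1, ..., 6T16 of S_6. The discriminant of f is -1722368, which is not a perfect square, so G is not contained in A_6. The transitive groups of degree 6 not contained in A_6 are: C_6 (6T1, order 6), S_3 (6T2, order 6), D_6 (6T3, order 12), C_3 x S_3 (6T5, order 18), A_4 x C_2 (6T6, order 24), S_4 (6T8, order 24), S_3 x S_3 (6T9, order 36), S_4 x C_2 (6T11, order 48), (S_3 x S_3) : C_2 (6T13, order 72), PGL(2,5) (6T14, order 120), S_6 (6T16, order 720). By Dedekind's theorem, for a prime p not dividing disc(f) the degrees of the irreducible factors of f mod p form the cycle type of an element of G. Factoring f modulo the 29 such primes p <= 127 (skipping 2, 29, which divide the discriminant), each new pattern first appears at: mod 3: f = (x^3 + x^2 + x + 2)(x^3 + 2x^2 + x + 1), pattern 3+3; mod 5: f = (x^6 + x^4 + 2), pattern 6; mod 7: f = (x + 3)(x + 4)(x^4 + 3x^2 + 6), pattern 4+1+1; mod 17: f = (x + 5)(x + 12)(x^2 + 2x + 15)(x^2 + 15x + 15), pattern 2+2+1+1; mod 23: f = (x^2 + 4)(x^2 + 10x + 14)(x^2 + 13x + 14), pattern 2+2+2; mod 67: f = (x^2 + 14)(x^4 + 54x^2 + 48), pattern 4+2; mod 127: f = (x + 40)(x + 60)(x + 67)(x + 87)(x^2 + 121), pattern 2+1+1+1+1. No other pattern occurs in this range, so the set of observed cycle types is {3+3, 6, 4+1+1, 2+2+1+1, 2+2+2, 4+2, 2+1+1+1+1}. The candidates containing elements of all these cycle types are S_4 x C_2 (6T11) of order 48, S_6 (6T16) of order 720; the others are excluded. The observed types are precisely the cycle types that occur in S_4 x C_2 (6T11) (apart from the identity). Each of the other remaining candidates has further cycle types, and by the Chebotarev density theorem the matching factorization patterns would occur for a proportion of primes equal to their share of the group: S_6 (6T16) additionally contains elements of type 5+1, 3+2+1, 3+1+1+1 (304 of its 720 elements, about 42% of primes). None of the 29 primes tested shows any such pattern (for each of these groups the chance of that is below 10^-4), which rules them out. Hence G = S_4 x C_2 (6T11), of order 48.

6T11: S_4 x C_2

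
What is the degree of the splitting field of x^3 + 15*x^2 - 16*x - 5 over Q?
The degree of the splitting field over Q equals the order of the Galois group, so first determine the group. The polynomial is an irreducible cubic over Q and its discriminant is 162409 = 403^2, a perfect square. For an irreducible cubic, a square discriminant forces the Galois group to be A_3, the cyclic group of order 3. The Galois group C_3 (3T1) has order 3, so the splitting field has degree 3 over Q.

3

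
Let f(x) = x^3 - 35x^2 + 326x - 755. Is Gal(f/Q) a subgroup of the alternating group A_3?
The polynomial is irreducible of degree 3 over Q. Its discriminant is 1792921 = 1339^2, a perfect square. A Galois group lies in the alternating group exactly when the discriminant is a square in Q, so the Galois group (C_3) is contained in A_3.

Yes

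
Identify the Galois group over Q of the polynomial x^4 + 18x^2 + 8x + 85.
The polynomial is an irreducible quartic over Q and its discriminant is 12845056 = 3584^2, a perfect square, so the Galois group is contained in A_4. The resolvent cubic y^3 - 18*y^2 - 340*y + 6056 is irreducible over Q. An irreducible resolvent with square discriminant gives A_4.

A_4 (also written A4)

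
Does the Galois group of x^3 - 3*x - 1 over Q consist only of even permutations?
Yes

The polynomial is irreducible of degree 3 over Q. Its discriminant is 81 = 9^2, a perfect square. A Galois group lies in the alternating group exactly when the discriminant is a square in Q, so the Galois group (C_3) is contained in A_3.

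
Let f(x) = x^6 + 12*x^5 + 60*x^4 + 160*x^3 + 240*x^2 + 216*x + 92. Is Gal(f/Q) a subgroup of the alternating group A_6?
The polynomial is irreducible of degree 6 over Q. Its discriminant is 746496000000 = 864000^2, a perfect square. A Galois group lies in the alternating group exactly when the discriminant is a square in Q, so the Galois group (A_6) is contained in A_6.

Yes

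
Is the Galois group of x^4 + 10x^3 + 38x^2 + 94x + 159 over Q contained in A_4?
Yes

The polynomial is irreducible of degree 4 over Q. Its discriminant is 5798464 = 2408^2, a perfect square. A Galois group lies in the alternating group exactly when the discriminant is a square in Q, so the Galois group (A_4) is contained in A_4.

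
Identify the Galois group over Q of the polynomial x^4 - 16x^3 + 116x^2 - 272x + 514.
The polynomial is an irreducible quartic over Q and its discriminant is 40975828992, which is not a perfect square, so the Galois group is not contained in A_4. The resolvent cubic y^3 - 116*y^2 + 2296*y + 32928 has exactly one rational root, so the Galois group is C_4 or D_4. The quartic becomes reducible over Q(sqrt(disc)), so the group is C_4.

4T1: C_4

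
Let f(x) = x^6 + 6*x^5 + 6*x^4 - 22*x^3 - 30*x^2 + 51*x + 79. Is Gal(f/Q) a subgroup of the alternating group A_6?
The polynomial is irreducible of degree 6 over Q. Its discriminant is -51195483, which is not a perfect square. A Galois group lies in the alternating group exactly when the discriminant is a square in Q, so the Galois group (C_3 x S_3) is not contained in A_6.

No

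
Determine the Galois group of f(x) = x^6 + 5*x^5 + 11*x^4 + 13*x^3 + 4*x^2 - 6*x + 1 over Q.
The polynomial f is an irreducible sextic over Q, so G = Gal(f/Q) is one of the 16 transitive subgroups 6T1, ..., 6T16 of S_6. The discriminant of f is 525625 = 725^2, a perfect square, so G is contained in A_6. The transitive groups of degree 6 contained in A_6 are: A_4 (6T4, order 12), S_4 (6T7, order 24), (C_3 x C_3) : C_4 (6T10, order 36), PSL(2,5) (6T12, order 60), A_6 (6T15, order 360). By Dedekind's theorem, for a prime p not dividing disc(f) the degrees of the irreducible factors of f mod p form the cycle type of an element of G. Factoring f modulo the 19 such primes p <= 73 (skipping 5, 29, which divide the discriminant), each new pattern first appears at: mod 2: f = (x^2 + x + 1)(x^4 + x + 1), pattern 4+2; mod 11: f = (x^3 + 6x^2 + 3x + 10)(x^3 + 10x^2 + 3x + 10), pattern 3+3; mod 19: f = (x + 8)(x + 9)(x^2 + 9x + 7)(x^2 + 17x + 2), pattern 2+2+1+1; mod 61: f = (x + 20)(x + 27)(x + 34)(x^3 + 46x^2 + 3x + 60), pattern 3+1+1+1. No other pattern occurs in this range, so the set of observed cycle types is {4+2, 3+3, 2+2+1+1, 3+1+1+1}. The candidates containing elements of all these cycle types are (C_3 x C_3) : C_4 (6T10) of order 36, A_6 (6T15) of order 360; the others are excluded. The observed types are precisely the cycle types that occur in (C_3 x C_3) : C_4 (6T10) (apart from the identity). Each of the other remaining candidates has further cycle types, and by the Chebotarev density theorem the matching factorization patterns would occur for a proportion of primes equal to their share of the group: A_6 (6T15) additionally contains elements of type 5+1 (144 of its 360 elements, about 40% of primes). None of the 19 primes tested shows any such pattern (for each of these groups the chance of that is below 10^-4), which rules them out. Hence G = (C_3 x C_3) : C_4 (6T10), of order 36.

(C_3 x C_3) : C_4 (also written G36+)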